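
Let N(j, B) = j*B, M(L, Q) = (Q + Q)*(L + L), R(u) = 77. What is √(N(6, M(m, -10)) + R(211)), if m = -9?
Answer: √2237 ≈ 47.297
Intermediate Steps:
M(L, Q) = 4*L*Q (M(L, Q) = (2*Q)*(2*L) = 4*L*Q)
N(j, B) = B*j
√(N(6, M(m, -10)) + R(211)) = √((4*(-9)*(-10))*6 + 77) = √(360*6 + 77) = √(2160 + 77) = √2237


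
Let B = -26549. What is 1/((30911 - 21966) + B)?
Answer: -1/17604 ≈ -5.6805e-5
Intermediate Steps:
1/((30911 - 21966) + B) = 1/((30911 - 21966) - 26549) = 1/(8945 - 26549) = 1/(-17604) = -1/17604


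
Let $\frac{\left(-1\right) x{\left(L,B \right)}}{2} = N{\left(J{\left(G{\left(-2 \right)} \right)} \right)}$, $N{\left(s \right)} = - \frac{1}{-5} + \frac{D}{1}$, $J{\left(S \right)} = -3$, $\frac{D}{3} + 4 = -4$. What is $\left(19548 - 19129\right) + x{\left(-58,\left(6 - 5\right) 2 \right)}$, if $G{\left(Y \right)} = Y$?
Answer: $\frac{2333}{5} \approx 466.6$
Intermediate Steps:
$D = -24$ ($D = -12 + 3 \left(-4\right) = -12 - 12 = -24$)
$N{\left(s \right)} = - \frac{119}{5}$ ($N{\left(s \right)} = - \frac{1}{-5} - \frac{24}{1} = \left(-1\right) \left(- \frac{1}{5}\right) - 24 = \frac{1}{5} - 24 = - \frac{119}{5}$)
$x{\left(L,B \right)} = \frac{238}{5}$ ($x{\left(L,B \right)} = \left(-2\right) \left(- \frac{119}{5}\right) = \frac{238}{5}$)
$\left(19548 - 19129\right) + x{\left(-58,\left(6 - 5\right) 2 \right)} = \left(19548 - 19129\right) + \frac{238}{5} = 419 + \frac{238}{5} = \frac{2333}{5}$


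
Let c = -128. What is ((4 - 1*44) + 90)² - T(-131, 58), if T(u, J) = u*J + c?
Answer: 10226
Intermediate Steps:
T(u, J) = -128 + J*u (T(u, J) = u*J - 128 = J*u - 128 = -128 + J*u)
((4 - 1*44) + 90)² - T(-131, 58) = ((4 - 1*44) + 90)² - (-128 + 58*(-131)) = ((4 - 44) + 90)² - (-128 - 7598) = (-40 + 90)² - 1*(-7726) = 50² + 7726 = 2500 + 7726 = 10226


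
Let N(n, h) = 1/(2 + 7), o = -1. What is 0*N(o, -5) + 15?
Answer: 15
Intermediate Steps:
N(n, h) = 1/9
0*N(o, -5) + 15 = 0*(1/9) + 15 = 0 + 15 = 15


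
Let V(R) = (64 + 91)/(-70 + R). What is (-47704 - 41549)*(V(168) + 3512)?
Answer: -30732574743/98 ≈ -3.1360e+8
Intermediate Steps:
V(R) = 155/(-70 + R)
(-47704 - 41549)*(V(168) + 3512) = (-47704 - 41549)*(155/(-70 + 168) + 3512) = -89253*(155/98 + 3512) = -89253*344331/98 = -30732574743/98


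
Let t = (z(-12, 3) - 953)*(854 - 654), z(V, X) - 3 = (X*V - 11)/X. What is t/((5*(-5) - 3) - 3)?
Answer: 579400/93 ≈ 6230.1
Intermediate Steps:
z(V, X) = 3 + (-11 + V*X)/X (z(V, X) = 3 + (X*V - 11)/X = 3 + (V*X - 11)/X = 3 + (-11 + V*X)/X)
t = -579400/3 (t = ((3 - 12 - 11/3) - 953)*(854 - 654) = ((3 - 12 - 11*⅓) - 953)*200 = ((3 - 12 - 11/3) - 953)*200 = (-38/3 - 953)*200 = -2897/3*200 = -579400/3 ≈ -1.9313e+5)
t/((5*(-5) - 3) - 3) = -579400/(3*((5*(-5) - 3) - 3)) = -579400/(3*((-25 - 3) - 3)) = -579400/(3*(-28 - 3)) = -579400/3/(-31) = -579400/3*(-1/31) = 579400/93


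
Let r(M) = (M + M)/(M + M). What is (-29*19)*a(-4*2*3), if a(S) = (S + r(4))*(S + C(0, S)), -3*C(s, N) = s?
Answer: -304152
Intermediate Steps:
r(M) = 1 (r(M) = (2*M)/((2*M)) = (2*M)*(1/(2*M)) = 1)
C(s, N) = -s/3
a(S) = S*(1 + S) (a(S) = (S + 1)*(S - ⅓*0) = (1 + S)*(S + 0) = (1 + S)*S = S*(1 + S))
(-29*19)*a(-4*2*3) = (-29*19)*((-4*2*3)*(1 - 4*2*3)) = -551*(-8*3)*(1 - 8*3) = -(-13224)*(1 - 24) = -(-13224)*(-23) = -551*552 = -304152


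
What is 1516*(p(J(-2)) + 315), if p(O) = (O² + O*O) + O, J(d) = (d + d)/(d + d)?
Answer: 482088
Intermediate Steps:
J(d) = 1 (J(d) = (2*d)/((2*d)) = (2*d)*(1/(2*d)) = 1)
p(O) = O + 2*O² (p(O) = (O² + O²) + O = 2*O² + O = O + 2*O²)
1516*(p(J(-2)) + 315) = 1516*(1*(1 + 2*1) + 315) = 1516*(1*(1 + 2) + 315) = 1516*(1*3 + 315) = 1516*(3 + 315) = 1516*318 = 482088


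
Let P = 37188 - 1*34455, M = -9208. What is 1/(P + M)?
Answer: -1/6475 ≈ -0.00015444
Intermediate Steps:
P = 2733 (P = 37188 - 34455 = 2733)
1/(P + M) = 1/(2733 - 9208) = 1/(-6475) = -1/6475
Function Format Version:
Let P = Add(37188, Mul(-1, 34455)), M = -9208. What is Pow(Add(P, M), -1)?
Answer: Rational(-1, 6475) ≈ -0.00015444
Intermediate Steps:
P = 2733 (P = Add(37188, -34455) = 2733)
Pow(Add(P, M), -1) = Pow(Add(2733, -9208), -1) = Pow(-6475, -1) = Rational(-1, 6475)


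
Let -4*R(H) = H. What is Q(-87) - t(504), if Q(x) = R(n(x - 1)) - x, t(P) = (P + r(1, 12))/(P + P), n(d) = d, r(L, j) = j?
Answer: 9113/84 ≈ 108.49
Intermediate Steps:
R(H) = -H/4
t(P) = (12 + P)/(2*P) (t(P) = (P + 12)/(P + P) = (12 + P)/((2*P)) = (12 + P)*(1/(2*P)) = (12 + P)/(2*P))
Q(x) = ¼ - 5*x/4 (Q(x) = -(x - 1)/4 - x = -(-1 + x)/4 - x = (¼ - x/4) - x = ¼ - 5*x/4)
Q(-87) - t(504) = (¼ - 5/4*(-87)) - (12 + 504)/(2*504) = (¼ + 435/4) - 516/(2*504) = 109 - 1*43/84 = 109 - 43/84 = 9113/84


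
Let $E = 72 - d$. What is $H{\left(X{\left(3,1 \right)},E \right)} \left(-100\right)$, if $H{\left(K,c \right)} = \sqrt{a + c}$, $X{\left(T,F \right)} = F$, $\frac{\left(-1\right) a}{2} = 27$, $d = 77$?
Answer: $- 100 i \sqrt{59} \approx - 768.11 i$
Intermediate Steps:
$a = -54$ ($a = \left(-2\right) 27 = -54$)
$E = -5$ ($E = 72 - 77 = -5$)
$H{\left(K,c \right)} = \sqrt{-54 + c}$
$H{\left(X{\left(3,1 \right)},E \right)} \left(-100\right) = \sqrt{-54 - 5} \left(-100\right) = \sqrt{-59} \left(-100\right) = i \sqrt{59} \left(-100\right) = - 100 i \sqrt{59}$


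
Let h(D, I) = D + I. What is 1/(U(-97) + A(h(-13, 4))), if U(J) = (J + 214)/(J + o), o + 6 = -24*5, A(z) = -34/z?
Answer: 2007/6529 ≈ 0.30740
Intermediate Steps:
o = -126 (o = -6 - 24*5 = -6 - 120 = -126)
U(J) = (214 + J)/(-126 + J) (U(J) = (J + 214)/(J - 126) = (214 + J)/(-126 + J))
1/(U(-97) + A(h(-13, 4))) = 1/((214 - 97)/(-126 - 97) - 34/(-13 + 4)) = 1/(117/(-223) - 34/(-9)) = 1/(-1/223*117 - 34*(-1/9)) = 1/(-117/223 + 34/9) = 1/(6529/2007) = 2007/6529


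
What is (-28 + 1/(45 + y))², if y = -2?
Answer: 1447209/1849 ≈ 782.70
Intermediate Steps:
(-28 + 1/(45 + y))² = (-28 + 1/(45 - 2))² = (-28 + 1/43)² = (-1203/43)² = 1447209/1849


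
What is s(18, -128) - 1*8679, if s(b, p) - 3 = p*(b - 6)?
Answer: -10212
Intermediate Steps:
s(b, p) = 3 + p*(-6 + b) (s(b, p) = 3 + p*(b - 6) = 3 + p*(-6 + b))
s(18, -128) - 1*8679 = (3 - 6*(-128) + 18*(-128)) - 1*8679 = (3 + 768 - 2304) - 8679 = -1533 - 8679 = -10212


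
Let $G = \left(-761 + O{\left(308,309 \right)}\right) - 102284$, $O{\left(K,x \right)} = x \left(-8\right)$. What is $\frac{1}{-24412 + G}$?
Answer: $- \frac{1}{129929} \approx -7.6965 \cdot 10^{-6}$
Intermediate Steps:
$O{\left(K,x \right)} = - 8 x$
$G = -105517$ ($G = \left(-761 - 2472\right) - 102284 = -3233 - 102284 = -105517$)
$\frac{1}{-24412 + G} = \frac{1}{-24412 - 105517} = \frac{1}{-129929} = - \frac{1}{129929}$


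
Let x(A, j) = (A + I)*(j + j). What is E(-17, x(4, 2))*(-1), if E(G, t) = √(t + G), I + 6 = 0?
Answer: -5*I ≈ -5.0*I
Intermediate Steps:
I = -6 (I = -6 + 0 = -6)
x(A, j) = 2*j*(-6 + A) (x(A, j) = (A - 6)*(j + j) = (-6 + A)*(2*j) = 2*j*(-6 + A))
E(G, t) = √(G + t)
E(-17, x(4, 2))*(-1) = √(-17 + 2*2*(-6 + 4))*(-1) = √(-17 + 2*2*(-2))*(-1) = √(-17 - 8)*(-1) = √(-25)*(-1) = (5*I)*(-1) = -5*I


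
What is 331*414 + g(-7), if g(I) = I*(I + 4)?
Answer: 137055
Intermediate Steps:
g(I) = I*(4 + I)
331*414 + g(-7) = 331*414 - 7*(4 - 7) = 137034 - 7*(-3) = 137034 + 21 = 137055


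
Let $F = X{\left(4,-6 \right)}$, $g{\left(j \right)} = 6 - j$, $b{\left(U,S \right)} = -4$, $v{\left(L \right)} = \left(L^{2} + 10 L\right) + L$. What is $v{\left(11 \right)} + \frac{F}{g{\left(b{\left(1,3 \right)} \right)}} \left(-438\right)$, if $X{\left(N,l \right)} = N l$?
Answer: $\frac{6466}{5} \approx 1293.2$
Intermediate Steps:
$v{\left(L \right)} = L^{2} + 11 L$
$F = -24$ ($F = 4 \left(-6\right) = -24$)
$v{\left(11 \right)} + \frac{F}{g{\left(b{\left(1,3 \right)} \right)}} \left(-438\right) = 11 \left(11 + 11\right) + - \frac{24}{6 - -4} \left(-438\right) = 11 \cdot 22 + - \frac{24}{6 + 4} \left(-438\right) = 242 + - \frac{24}{10} \left(-438\right) = 242 + \left(-24\right) \frac{1}{10} \left(-438\right) = 242 - - \frac{5256}{5} = 242 + \frac{5256}{5} = \frac{6466}{5}$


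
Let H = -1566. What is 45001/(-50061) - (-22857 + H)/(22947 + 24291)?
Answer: -27367195/71660046 ≈ -0.38190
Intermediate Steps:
45001/(-50061) - (-22857 + H)/(22947 + 24291) = 45001/(-50061) - (-22857 - 1566)/(22947 + 24291) = 45001*(-1/50061) - (-24423)/47238 = -4091/4551 - (-24423)/47238 = -4091/4551 - 1*(-8141/15746) = -4091/4551 + 8141/15746 = -27367195/71660046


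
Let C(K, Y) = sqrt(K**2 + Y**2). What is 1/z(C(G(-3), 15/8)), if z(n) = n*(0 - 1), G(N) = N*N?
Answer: -8*sqrt(601)/1803 ≈ -0.10878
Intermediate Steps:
G(N) = N**2
z(n) = -n (z(n) = n*(-1) = -n)
1/z(C(G(-3), 15/8)) = 1/(-sqrt(((-3)**2)**2 + (15/8)**2)) = 1/(-sqrt(9**2 + (15*(1/8))**2)) = 1/(-sqrt(81 + (15/8)**2)) = 1/(-sqrt(81 + 225/64)) = 1/(-sqrt(5409/64)) = 1/(-3*sqrt(601)/8) = -8*sqrt(601)/1803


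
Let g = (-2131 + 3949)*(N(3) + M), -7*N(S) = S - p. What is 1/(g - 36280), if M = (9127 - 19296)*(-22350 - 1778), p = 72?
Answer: 7/3122421096314 ≈ 2.2418e-12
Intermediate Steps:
M = 245357632 (M = -10169*(-24128) = 245357632)
N(S) = 72/7 - S/7 (N(S) = -(S - 1*72)/7 = -(S - 72)/7 = -(-72 + S)/7 = 72/7 - S/7)
g = 3122421350274/7 (g = (-2131 + 3949)*((72/7 - ⅐*3) + 245357632) = 1818*((72/7 - 3/7) + 245357632) = 1818*(69/7 + 245357632) = 1818*(1717503493/7) = 3122421350274/7 ≈ 4.4606e+11)
1/(g - 36280) = 1/(3122421350274/7 - 36280) = 1/(3122421096314/7) = 7/3122421096314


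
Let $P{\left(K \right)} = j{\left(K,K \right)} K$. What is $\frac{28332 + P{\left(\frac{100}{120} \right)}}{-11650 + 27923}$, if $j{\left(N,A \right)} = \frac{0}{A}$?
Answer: $\frac{28332}{16273} \approx 1.741$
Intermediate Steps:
$j{\left(N,A \right)} = 0$
$P{\left(K \right)} = 0$ ($P{\left(K \right)} = 0 K = 0$)
$\frac{28332 + P{\left(\frac{100}{120} \right)}}{-11650 + 27923} = \frac{28332 + 0}{-11650 + 27923} = \frac{28332}{16273}$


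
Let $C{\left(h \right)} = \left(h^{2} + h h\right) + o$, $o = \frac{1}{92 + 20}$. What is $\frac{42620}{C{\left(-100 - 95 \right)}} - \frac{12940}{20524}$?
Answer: $- \frac{3061918595}{43703810731} \approx -0.070061$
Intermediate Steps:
$o = \frac{1}{112} \approx 0.0089286$
$C{\left(h \right)} = \frac{1}{112} + 2 h^{2}$ ($C{\left(h \right)} = \left(h^{2} + h h\right) + \frac{1}{112} = \left(h^{2} + h^{2}\right) + \frac{1}{112} = 2 h^{2} + \frac{1}{112} = \frac{1}{112} + 2 h^{2}$)
$\frac{42620}{C{\left(-100 - 95 \right)}} - \frac{12940}{20524} = \frac{42620}{\frac{1}{112} + 2 \left(-100 - 95\right)^{2}} - \frac{12940}{20524} = \frac{42620}{\frac{1}{112} + 2 \left(-195\right)^{2}} - \frac{3235}{5131} = \frac{42620}{\frac{1}{112} + 2 \cdot 38025} - \frac{3235}{5131} = \frac{42620}{\frac{1}{112} + 76050} - \frac{3235}{5131} = \frac{42620}{\frac{8517601}{112}} - \frac{3235}{5131} = 42620 \cdot \frac{112}{8517601} - \frac{3235}{5131} = \frac{4773440}{8517601} - \frac{3235}{5131} = - \frac{3061918595}{43703810731}$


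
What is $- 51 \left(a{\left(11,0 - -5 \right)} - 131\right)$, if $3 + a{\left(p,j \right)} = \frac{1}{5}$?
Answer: $\frac{34119}{5} \approx 6823.8$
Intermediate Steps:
$a{\left(p,j \right)} = - \frac{14}{5}$ ($a{\left(p,j \right)} = -3 + \frac{1}{5} = - \frac{14}{5}$)
$- 51 \left(a{\left(11,0 - -5 \right)} - 131\right) = - 51 \left(- \frac{14}{5} - 131\right) = \left(-51\right) \left(- \frac{669}{5}\right) = \frac{34119}{5}$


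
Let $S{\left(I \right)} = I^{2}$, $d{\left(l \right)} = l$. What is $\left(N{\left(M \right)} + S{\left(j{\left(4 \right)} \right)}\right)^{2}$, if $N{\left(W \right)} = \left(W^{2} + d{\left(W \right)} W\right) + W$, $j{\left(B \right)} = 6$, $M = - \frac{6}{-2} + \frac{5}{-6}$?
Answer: $\frac{183184}{81} \approx 2261.5$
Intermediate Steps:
$M = \frac{13}{6}$ ($M = \left(-6\right) \left(- \frac{1}{2}\right) + 5 \left(- \frac{1}{6}\right) = 3 - \frac{5}{6} = \frac{13}{6} \approx 2.1667$)
$N{\left(W \right)} = W + 2 W^{2}$ ($N{\left(W \right)} = \left(W^{2} + W W\right) + W = \left(W^{2} + W^{2}\right) + W = 2 W^{2} + W = W + 2 W^{2}$)
$\left(N{\left(M \right)} + S{\left(j{\left(4 \right)} \right)}\right)^{2} = \left(\frac{13 \left(1 + 2 \cdot \frac{13}{6}\right)}{6} + 6^{2}\right)^{2} = \left(\frac{13 \left(1 + \frac{13}{3}\right)}{6} + 36\right)^{2} = \left(\frac{13}{6} \cdot \frac{16}{3} + 36\right)^{2} = \left(\frac{104}{9} + 36\right)^{2} = \left(\frac{428}{9}\right)^{2} = \frac{183184}{81}$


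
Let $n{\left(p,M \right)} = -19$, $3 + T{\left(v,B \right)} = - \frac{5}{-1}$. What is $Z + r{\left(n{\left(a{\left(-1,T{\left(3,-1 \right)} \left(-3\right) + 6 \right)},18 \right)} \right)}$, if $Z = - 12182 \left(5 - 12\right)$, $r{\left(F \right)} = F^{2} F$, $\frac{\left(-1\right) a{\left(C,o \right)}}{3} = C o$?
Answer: $78415$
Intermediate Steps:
$T{\left(v,B \right)} = 2$ ($T{\left(v,B \right)} = -3 - \frac{5}{-1} = -3 - -5 = -3 + 5 = 2$)
$a{\left(C,o \right)} = - 3 C o$
$r{\left(F \right)} = F^{3}$
$Z = 85274$ ($Z = \left(-12182\right) \left(-7\right) = 85274$)
$Z + r{\left(n{\left(a{\left(-1,T{\left(3,-1 \right)} \left(-3\right) + 6 \right)},18 \right)} \right)} = 85274 + \left(-19\right)^{3} = 85274 - 6859 = 78415$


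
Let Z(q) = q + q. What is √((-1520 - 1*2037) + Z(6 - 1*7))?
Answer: I*√3559 ≈ 59.657*I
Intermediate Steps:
Z(q) = 2*q
√((-1520 - 1*2037) + Z(6 - 1*7)) = √((-1520 - 1*2037) + 2*(6 - 1*7)) = √((-1520 - 2037) + 2*(6 - 7)) = √(-3557 + 2*(-1)) = √(-3557 - 2) = √(-3559) = I*√3559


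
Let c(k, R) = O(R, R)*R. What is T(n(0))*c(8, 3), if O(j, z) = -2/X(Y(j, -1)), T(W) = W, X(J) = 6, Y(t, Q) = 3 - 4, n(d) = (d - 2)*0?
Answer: 0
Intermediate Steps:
n(d) = 0 (n(d) = (-2 + d)*0 = 0)
Y(t, Q) = -1
O(j, z) = -⅓ (O(j, z) = -2/6 = -2*⅙ = -⅓)
c(k, R) = -R/3
T(n(0))*c(8, 3) = 0*(-⅓*3) = 0*(-1) = 0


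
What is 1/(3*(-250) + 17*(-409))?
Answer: -1/7703 ≈ -0.00012982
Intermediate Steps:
1/(3*(-250) + 17*(-409)) = 1/(-750 - 6953) = 1/(-7703) = -1/7703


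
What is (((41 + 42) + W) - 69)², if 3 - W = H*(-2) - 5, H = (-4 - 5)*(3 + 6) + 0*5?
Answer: 19600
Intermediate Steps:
H = -81 (H = -9*9 + 0 = -81 + 0 = -81)
W = -154 (W = 3 - (-81*(-2) - 5) = 3 - (162 - 5) = 3 - 1*157 = 3 - 157 = -154)
(((41 + 42) + W) - 69)² = (((41 + 42) - 154) - 69)² = ((83 - 154) - 69)² = (-71 - 69)² = (-140)² = 19600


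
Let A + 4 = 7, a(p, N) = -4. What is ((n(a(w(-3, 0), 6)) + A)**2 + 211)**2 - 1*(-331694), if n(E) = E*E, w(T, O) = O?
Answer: 658878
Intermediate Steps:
A = 3 (A = -4 + 7 = 3)
n(E) = E**2
((n(a(w(-3, 0), 6)) + A)**2 + 211)**2 - 1*(-331694) = (((-4)**2 + 3)**2 + 211)**2 - 1*(-331694) = ((16 + 3)**2 + 211)**2 + 331694 = (19**2 + 211)**2 + 331694 = (361 + 211)**2 + 331694 = 572**2 + 331694 = 327184 + 331694 = 658878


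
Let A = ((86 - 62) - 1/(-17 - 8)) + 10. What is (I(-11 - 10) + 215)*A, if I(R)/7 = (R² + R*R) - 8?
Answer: 5389383/25 ≈ 2.1558e+5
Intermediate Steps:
I(R) = -56 + 14*R² (I(R) = 7*((R² + R*R) - 8) = 7*((R² + R²) - 8) = 7*(2*R² - 8) = 7*(-8 + 2*R²) = -56 + 14*R²)
A = 851/25 (A = (24 - 1/(-25)) + 10 = (24 - 1/25*(-1)) + 10 = (24 + 1/25) + 10 = 601/25 + 10 = 851/25 ≈ 34.040)
(I(-11 - 10) + 215)*A = ((-56 + 14*(-11 - 10)²) + 215)*(851/25) = ((-56 + 14*(-21)²) + 215)*(851/25) = ((-56 + 14*441) + 215)*(851/25) = ((-56 + 6174) + 215)*(851/25) = (6118 + 215)*(851/25) = 6333*(851/25) = 5389383/25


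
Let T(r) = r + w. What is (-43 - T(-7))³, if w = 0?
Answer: -46656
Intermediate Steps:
T(r) = r (T(r) = r + 0 = r)
(-43 - T(-7))³ = (-43 - 1*(-7))³ = (-43 + 7)³ = (-36)³ = -46656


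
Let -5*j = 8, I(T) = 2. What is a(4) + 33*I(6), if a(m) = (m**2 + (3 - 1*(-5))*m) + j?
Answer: 562/5 ≈ 112.40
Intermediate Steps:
j = -8/5 (j = -1/5*8 = -8/5 ≈ -1.6000)
a(m) = -8/5 + m**2 + 8*m (a(m) = (m**2 + (3 - 1*(-5))*m) - 8/5 = (m**2 + (3 + 5)*m) - 8/5 = (m**2 + 8*m) - 8/5 = -8/5 + m**2 + 8*m)
a(4) + 33*I(6) = (-8/5 + 4**2 + 8*4) + 33*2 = (-8/5 + 16 + 32) + 66 = 232/5 + 66 = 562/5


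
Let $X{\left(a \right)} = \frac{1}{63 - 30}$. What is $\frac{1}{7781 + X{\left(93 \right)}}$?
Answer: $\frac{33}{256774} \approx 0.00012852$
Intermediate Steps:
$X{\left(a \right)} = \frac{1}{33}$
$\frac{1}{7781 + X{\left(93 \right)}} = \frac{1}{7781 + \frac{1}{33}} = \frac{1}{\frac{256774}{33}} = \frac{33}{256774}$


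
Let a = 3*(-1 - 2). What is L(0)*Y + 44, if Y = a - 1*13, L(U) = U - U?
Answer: 44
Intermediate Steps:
L(U) = 0
a = -9 (a = 3*(-3) = -9)
Y = -22 (Y = -9 - 1*13 = -9 - 13 = -22)
L(0)*Y + 44 = 0*(-22) + 44 = 0 + 44 = 44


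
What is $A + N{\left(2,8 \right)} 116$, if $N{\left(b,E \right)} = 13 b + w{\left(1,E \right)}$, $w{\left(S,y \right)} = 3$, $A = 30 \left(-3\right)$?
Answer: $3274$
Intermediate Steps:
$A = -90$
$N{\left(b,E \right)} = 3 + 13 b$ ($N{\left(b,E \right)} = 13 b + 3 = 3 + 13 b$)
$A + N{\left(2,8 \right)} 116 = -90 + \left(3 + 13 \cdot 2\right) 116 = -90 + \left(3 + 26\right) 116 = -90 + 29 \cdot 116 = -90 + 3364 = 3274$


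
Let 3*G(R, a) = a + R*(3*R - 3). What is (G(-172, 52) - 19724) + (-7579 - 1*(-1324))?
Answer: 11383/3 ≈ 3794.3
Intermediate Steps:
G(R, a) = a/3 + R*(-3 + 3*R)/3 (G(R, a) = (a + R*(3*R - 3))/3 = (a + R*(-3 + 3*R))/3 = a/3 + R*(-3 + 3*R)/3)
(G(-172, 52) - 19724) + (-7579 - 1*(-1324)) = (((-172)**2 - 1*(-172) + (1/3)*52) - 19724) + (-7579 - 1*(-1324)) = ((29584 + 172 + 52/3) - 19724) + (-7579 + 1324) = (89320/3 - 19724) - 6255 = 30148/3 - 6255 = 11383/3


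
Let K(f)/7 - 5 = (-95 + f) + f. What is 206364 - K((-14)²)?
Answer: 204250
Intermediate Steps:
K(f) = -630 + 14*f (K(f) = 35 + 7*((-95 + f) + f) = 35 + 7*(-95 + 2*f) = 35 + (-665 + 14*f) = -630 + 14*f)
206364 - K((-14)²) = 206364 - (-630 + 14*(-14)²) = 206364 - (-630 + 14*196) = 206364 - (-630 + 2744) = 206364 - 1*2114 = 206364 - 2114 = 204250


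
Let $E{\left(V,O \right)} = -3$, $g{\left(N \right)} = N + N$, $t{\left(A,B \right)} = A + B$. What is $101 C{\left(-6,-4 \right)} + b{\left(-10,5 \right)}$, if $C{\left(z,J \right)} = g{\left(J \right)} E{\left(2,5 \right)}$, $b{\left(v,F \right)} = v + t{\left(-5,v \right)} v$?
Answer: $2564$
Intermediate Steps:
$b{\left(v,F \right)} = v + v \left(-5 + v\right)$ ($b{\left(v,F \right)} = v + \left(-5 + v\right) v = v + v \left(-5 + v\right)$)
$g{\left(N \right)} = 2 N$
$C{\left(z,J \right)} = - 6 J$ ($C{\left(z,J \right)} = 2 J \left(-3\right) = - 6 J$)
$101 C{\left(-6,-4 \right)} + b{\left(-10,5 \right)} = 101 \left(\left(-6\right) \left(-4\right)\right) - 10 \left(-4 - 10\right) = 101 \cdot 24 - -140 = 2424 + 140 = 2564$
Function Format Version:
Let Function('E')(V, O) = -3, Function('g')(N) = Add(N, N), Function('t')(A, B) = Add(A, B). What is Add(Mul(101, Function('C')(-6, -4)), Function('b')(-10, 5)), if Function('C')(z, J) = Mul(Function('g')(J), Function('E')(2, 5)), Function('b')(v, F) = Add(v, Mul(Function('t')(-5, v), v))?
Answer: 2564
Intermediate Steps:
Function('b')(v, F) = Add(v, Mul(v, Add(-5, v))) (Function('b')(v, F) = Add(v, Mul(Add(-5, v), v)) = Add(v, Mul(v, Add(-5, v))))
Function('g')(N) = Mul(2, N)
Function('C')(z, J) = Mul(-6, J) (Function('C')(z, J) = Mul(Mul(2, J), -3) = Mul(-6, J))
Add(Mul(101, Function('C')(-6, -4)), Function('b')(-10, 5)) = Add(Mul(101, Mul(-6, -4)), Mul(-10, Add(-4, -10))) = Add(Mul(101, 24), Mul(-10, -14)) = Add(2424, 140) = 2564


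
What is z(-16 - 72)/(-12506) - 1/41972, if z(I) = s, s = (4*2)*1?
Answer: -174141/262450916 ≈ -0.00066352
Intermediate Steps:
s = 8 (s = 8*1 = 8)
z(I) = 8
z(-16 - 72)/(-12506) - 1/41972 = 8/(-12506) - 1/41972 = 8*(-1/12506) - 1*1/41972 = -4/6253 - 1/41972 = -174141/262450916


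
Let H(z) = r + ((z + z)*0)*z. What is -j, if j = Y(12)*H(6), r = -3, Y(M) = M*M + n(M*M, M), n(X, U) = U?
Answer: 468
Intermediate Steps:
Y(M) = M + M² (Y(M) = M*M + M = M² + M = M + M²)
H(z) = -3 (H(z) = -3 + ((z + z)*0)*z = -3 + ((2*z)*0)*z = -3 + 0*z = -3 + 0 = -3)
j = -468 (j = (12*(1 + 12))*(-3) = (12*13)*(-3) = 156*(-3) = -468)
-j = -1*(-468) = 468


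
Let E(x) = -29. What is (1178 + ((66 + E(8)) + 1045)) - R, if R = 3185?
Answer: -925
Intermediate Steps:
(1178 + ((66 + E(8)) + 1045)) - R = (1178 + ((66 - 29) + 1045)) - 1*3185 = (1178 + (37 + 1045)) - 3185 = (1178 + 1082) - 3185 = 2260 - 3185 = -925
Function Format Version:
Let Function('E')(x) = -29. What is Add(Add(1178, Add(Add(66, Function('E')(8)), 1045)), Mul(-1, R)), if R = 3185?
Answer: -925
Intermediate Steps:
Add(Add(1178, Add(Add(66, Function('E')(8)), 1045)), Mul(-1, R)) = Add(Add(1178, Add(Add(66, -29), 1045)), Mul(-1, 3185)) = Add(Add(1178, Add(37, 1045)), -3185) = Add(Add(1178, 1082), -3185) = Add(2260, -3185) = -925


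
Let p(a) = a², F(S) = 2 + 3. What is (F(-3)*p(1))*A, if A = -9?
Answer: -45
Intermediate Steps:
F(S) = 5
(F(-3)*p(1))*A = (5*1²)*(-9) = (5*1)*(-9) = 5*(-9) = -45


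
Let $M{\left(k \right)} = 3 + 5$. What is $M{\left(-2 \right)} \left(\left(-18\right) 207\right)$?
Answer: $-29808$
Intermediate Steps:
$M{\left(k \right)} = 8$
$M{\left(-2 \right)} \left(\left(-18\right) 207\right) = 8 \left(\left(-18\right) 207\right) = 8 \left(-3726\right) = -29808$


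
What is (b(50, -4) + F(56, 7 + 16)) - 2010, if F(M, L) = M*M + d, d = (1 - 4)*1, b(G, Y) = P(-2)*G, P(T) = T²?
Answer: 1323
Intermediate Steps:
b(G, Y) = 4*G (b(G, Y) = (-2)²*G = 4*G)
d = -3 (d = -3*1 = -3)
F(M, L) = -3 + M² (F(M, L) = M*M - 3 = M² - 3 = -3 + M²)
(b(50, -4) + F(56, 7 + 16)) - 2010 = (4*50 + (-3 + 56²)) - 2010 = (200 + (-3 + 3136)) - 2010 = (200 + 3133) - 2010 = 3333 - 2010 = 1323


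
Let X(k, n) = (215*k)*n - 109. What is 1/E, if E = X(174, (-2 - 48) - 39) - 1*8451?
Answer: -1/3338050 ≈ -2.9958e-7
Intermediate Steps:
X(k, n) = -109 + 215*k*n (X(k, n) = 215*k*n - 109 = -109 + 215*k*n)
E = -3338050 (E = (-109 + 215*174*((-2 - 48) - 39)) - 1*8451 = (-109 + 215*174*(-50 - 39)) - 8451 = (-109 + 215*174*(-89)) - 8451 = (-109 - 3329490) - 8451 = -3329599 - 8451 = -3338050)
1/E = 1/(-3338050) = -1/3338050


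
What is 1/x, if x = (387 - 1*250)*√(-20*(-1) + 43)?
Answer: √7/2877 ≈ 0.00091962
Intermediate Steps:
x = 411*√7 (x = (387 - 250)*√(20 + 43) = 137*√63 = 137*(3*√7) = 411*√7 ≈ 1087.4)
1/x = 1/(411*√7) = √7/2877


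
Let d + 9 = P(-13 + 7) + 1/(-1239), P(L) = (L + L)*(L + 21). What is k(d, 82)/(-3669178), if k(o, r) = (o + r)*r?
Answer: 5435534/2273055771 ≈ 0.0023913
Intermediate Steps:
P(L) = 2*L*(21 + L) (P(L) = (2*L)*(21 + L) = 2*L*(21 + L))
d = -234172/1239 (d = -9 + (2*(-13 + 7)*(21 + (-13 + 7)) + 1/(-1239)) = -9 + (2*(-6)*(21 - 6) - 1/1239) = -9 + (2*(-6)*15 - 1/1239) = -9 + (-180 - 1/1239) = -9 - 223021/1239 = -234172/1239 ≈ -189.00)
k(o, r) = r*(o + r)
k(d, 82)/(-3669178) = (82*(-234172/1239 + 82))/(-3669178) = (82*(-132574/1239))*(-1/3669178) = -10871068/1239*(-1/3669178) = 5435534/2273055771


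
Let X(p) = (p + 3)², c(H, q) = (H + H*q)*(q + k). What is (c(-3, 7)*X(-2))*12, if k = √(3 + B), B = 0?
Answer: -2016 - 288*√3 ≈ -2514.8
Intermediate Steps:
k = √3 (k = √(3 + 0) = √3 ≈ 1.7320)
c(H, q) = (H + H*q)*(q + √3)
X(p) = (3 + p)²
(c(-3, 7)*X(-2))*12 = ((-3*(7 + √3 + 7² + 7*√3))*(3 - 2)²)*12 = (-3*(7 + √3 + 49 + 7*√3)*1²)*12 = (-3*(56 + 8*√3)*1)*12 = ((-168 - 24*√3)*1)*12 = (-168 - 24*√3)*12 = -2016 - 288*√3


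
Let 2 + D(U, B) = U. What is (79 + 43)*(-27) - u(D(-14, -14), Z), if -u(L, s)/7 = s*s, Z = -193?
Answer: 257449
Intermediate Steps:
D(U, B) = -2 + U
u(L, s) = -7*s² (u(L, s) = -7*s*s = -7*s²)
(79 + 43)*(-27) - u(D(-14, -14), Z) = (79 + 43)*(-27) - (-7)*(-193)² = 122*(-27) - (-7)*37249 = -3294 - 1*(-260743) = -3294 + 260743 = 257449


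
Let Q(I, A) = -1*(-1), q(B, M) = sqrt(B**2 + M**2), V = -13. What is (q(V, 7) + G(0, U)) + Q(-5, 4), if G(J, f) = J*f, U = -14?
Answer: 1 + sqrt(218) ≈ 15.765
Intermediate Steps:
Q(I, A) = 1
(q(V, 7) + G(0, U)) + Q(-5, 4) = (sqrt((-13)**2 + 7**2) + 0*(-14)) + 1 = (sqrt(169 + 49) + 0) + 1 = (sqrt(218) + 0) + 1 = sqrt(218) + 1 = 1 + sqrt(218)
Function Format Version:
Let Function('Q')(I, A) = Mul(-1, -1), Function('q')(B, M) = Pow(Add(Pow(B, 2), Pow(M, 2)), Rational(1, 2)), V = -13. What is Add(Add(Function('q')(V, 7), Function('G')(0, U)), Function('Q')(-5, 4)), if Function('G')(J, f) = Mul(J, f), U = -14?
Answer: Add(1, Pow(218, Rational(1, 2))) ≈ 15.765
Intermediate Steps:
Function('Q')(I, A) = 1
Add(Add(Function('q')(V, 7), Function('G')(0, U)), Function('Q')(-5, 4)) = Add(Add(Pow(Add(Pow(-13, 2), Pow(7, 2)), Rational(1, 2)), Mul(0, -14)), 1) = Add(Add(Pow(Add(169, 49), Rational(1, 2)), 0), 1) = Add(Add(Pow(218, Rational(1, 2)), 0), 1) = Add(Pow(218, Rational(1, 2)), 1) = Add(1, Pow(218, Rational(1, 2)))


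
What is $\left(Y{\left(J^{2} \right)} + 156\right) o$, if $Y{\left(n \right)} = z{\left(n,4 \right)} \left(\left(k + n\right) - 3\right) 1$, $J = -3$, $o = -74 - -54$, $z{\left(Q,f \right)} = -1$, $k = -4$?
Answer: $-3080$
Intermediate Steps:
$o = -20$ ($o = -74 + 54 = -20$)
$Y{\left(n \right)} = 7 - n$ ($Y{\left(n \right)} = - (\left(-4 + n\right) - 3) 1 = - (-7 + n) 1 = \left(7 - n\right) 1 = 7 - n$)
$\left(Y{\left(J^{2} \right)} + 156\right) o = \left(\left(7 - \left(-3\right)^{2}\right) + 156\right) \left(-20\right) = \left(\left(7 - 9\right) + 156\right) \left(-20\right) = \left(-2 + 156\right) \left(-20\right) = 154 \left(-20\right) = -3080$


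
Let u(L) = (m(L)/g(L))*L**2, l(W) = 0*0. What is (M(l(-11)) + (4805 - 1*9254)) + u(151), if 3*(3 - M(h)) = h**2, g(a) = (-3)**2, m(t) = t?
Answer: 3402937/9 ≈ 3.7810e+5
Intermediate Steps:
l(W) = 0
g(a) = 9
u(L) = L**3/9 (u(L) = (L/9)*L**2 = L**3/9)
M(h) = 3 - h**2/3
(M(l(-11)) + (4805 - 1*9254)) + u(151) = ((3 - 1/3*0**2) + (4805 - 1*9254)) + (1/9)*151**3 = ((3 - 1/3*0) + (4805 - 9254)) + (1/9)*3442951 = ((3 + 0) - 4449) + 3442951/9 = (3 - 4449) + 3442951/9 = -4446 + 3442951/9 = 3402937/9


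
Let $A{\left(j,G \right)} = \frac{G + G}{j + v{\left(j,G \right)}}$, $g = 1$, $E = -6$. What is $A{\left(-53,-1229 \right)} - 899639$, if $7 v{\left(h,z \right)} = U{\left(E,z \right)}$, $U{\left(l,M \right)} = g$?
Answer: $- \frac{166424612}{185} \approx -8.9959 \cdot 10^{5}$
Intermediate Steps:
$U{\left(l,M \right)} = 1$
$v{\left(h,z \right)} = \frac{1}{7}$ ($v{\left(h,z \right)} = \frac{1}{7} \cdot 1 = \frac{1}{7}$)
$A{\left(j,G \right)} = \frac{2 G}{\frac{1}{7} + j}$ ($A{\left(j,G \right)} = \frac{G + G}{j + \frac{1}{7}} = \frac{2 G}{\frac{1}{7} + j}$)
$A{\left(-53,-1229 \right)} - 899639 = 14 \left(-1229\right) \frac{1}{1 + 7 \left(-53\right)} - 899639 = 14 \left(-1229\right) \frac{1}{1 - 371} - 899639 = 14 \left(-1229\right) \frac{1}{-370} - 899639 = 14 \left(-1229\right) \left(- \frac{1}{370}\right) - 899639 = \frac{8603}{185} - 899639 = - \frac{166424612}{185}$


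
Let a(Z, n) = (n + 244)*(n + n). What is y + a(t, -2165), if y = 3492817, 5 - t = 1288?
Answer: 11810747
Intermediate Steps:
t = -1283 (t = 5 - 1*1288 = 5 - 1288 = -1283)
a(Z, n) = 2*n*(244 + n) (a(Z, n) = (244 + n)*(2*n) = 2*n*(244 + n))
y + a(t, -2165) = 3492817 + 2*(-2165)*(244 - 2165) = 3492817 + 2*(-2165)*(-1921) = 3492817 + 8317930 = 11810747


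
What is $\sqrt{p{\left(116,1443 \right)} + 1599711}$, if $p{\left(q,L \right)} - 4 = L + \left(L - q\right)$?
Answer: $\sqrt{1602485} \approx 1265.9$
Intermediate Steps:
$p{\left(q,L \right)} = 4 - q + 2 L$ ($p{\left(q,L \right)} = 4 + \left(L + \left(L - q\right)\right) = 4 + \left(- q + 2 L\right) = 4 - q + 2 L$)
$\sqrt{p{\left(116,1443 \right)} + 1599711} = \sqrt{\left(4 - 116 + 2 \cdot 1443\right) + 1599711} = \sqrt{\left(4 - 116 + 2886\right) + 1599711} = \sqrt{2774 + 1599711} = \sqrt{1602485}$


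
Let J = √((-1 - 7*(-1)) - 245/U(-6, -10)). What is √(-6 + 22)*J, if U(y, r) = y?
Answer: 2*√1686/3 ≈ 27.374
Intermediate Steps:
J = √1686/6 (J = √((-1 - 7*(-1)) - 245/(-6)) = √((-1 + 7) - 245*(-⅙)) = √(6 + 245/6) = √(281/6) = √1686/6 ≈ 6.8435)
√(-6 + 22)*J = √(-6 + 22)*(√1686/6) = √16*(√1686/6) = 4*(√1686/6) = 2*√1686/3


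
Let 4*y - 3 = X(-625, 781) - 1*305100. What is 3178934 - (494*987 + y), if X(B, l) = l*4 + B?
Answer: 5534011/2 ≈ 2.7670e+6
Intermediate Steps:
X(B, l) = B + 4*l (X(B, l) = 4*l + B = B + 4*l)
y = -151299/2 (y = ¾ + ((-625 + 4*781) - 1*305100)/4 = ¾ + ((-625 + 3124) - 305100)/4 = ¾ + (2499 - 305100)/4 = ¾ + (¼)*(-302601) = ¾ - 302601/4 = -151299/2 ≈ -75650.)
3178934 - (494*987 + y) = 3178934 - (494*987 - 151299/2) = 3178934 - (487578 - 151299/2) = 3178934 - 1*823857/2 = 3178934 - 823857/2 = 5534011/2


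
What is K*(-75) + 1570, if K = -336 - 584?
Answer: 70570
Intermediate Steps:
K = -920
K*(-75) + 1570 = -920*(-75) + 1570 = 69000 + 1570 = 70570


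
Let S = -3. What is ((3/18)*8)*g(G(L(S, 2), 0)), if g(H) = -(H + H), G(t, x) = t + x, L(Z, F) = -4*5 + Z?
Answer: 184/3 ≈ 61.333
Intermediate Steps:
L(Z, F) = -20 + Z
g(H) = -2*H
((3/18)*8)*g(G(L(S, 2), 0)) = ((3/18)*8)*(-2*((-20 - 3) + 0)) = ((3*(1/18))*8)*(-2*(-23 + 0)) = ((1/6)*8)*(-2*(-23)) = (4/3)*46 = 184/3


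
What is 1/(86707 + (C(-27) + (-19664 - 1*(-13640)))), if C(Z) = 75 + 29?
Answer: 1/80787 ≈ 1.2378e-5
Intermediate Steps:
C(Z) = 104
1/(86707 + (C(-27) + (-19664 - 1*(-13640)))) = 1/(86707 + (104 + (-19664 - 1*(-13640)))) = 1/(86707 + (104 + (-19664 + 13640))) = 1/(86707 + (104 - 6024)) = 1/(86707 - 5920) = 1/80787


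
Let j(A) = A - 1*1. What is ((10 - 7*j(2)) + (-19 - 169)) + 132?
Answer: -53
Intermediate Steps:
j(A) = -1 + A (j(A) = A - 1 = -1 + A)
((10 - 7*j(2)) + (-19 - 169)) + 132 = ((10 - 7*(-1 + 2)) + (-19 - 169)) + 132 = ((10 - 7*1) - 188) + 132 = ((10 - 7) - 188) + 132 = (3 - 188) + 132 = -185 + 132 = -53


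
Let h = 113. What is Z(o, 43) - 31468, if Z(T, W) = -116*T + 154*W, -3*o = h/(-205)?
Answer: -15293398/615 ≈ -24867.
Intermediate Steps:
o = 113/615 (o = -113/(3*(-205)) = -113*(-1)/(3*205) = -⅓*(-113/205) = 113/615 ≈ 0.18374)
Z(o, 43) - 31468 = (-116*113/615 + 154*43) - 31468 = (-13108/615 + 6622) - 31468 = 4059422/615 - 31468 = -15293398/615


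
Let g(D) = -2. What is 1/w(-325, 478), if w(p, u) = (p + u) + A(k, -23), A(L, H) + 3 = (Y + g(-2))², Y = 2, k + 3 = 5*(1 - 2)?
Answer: 1/150 ≈ 0.0066667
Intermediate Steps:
k = -8 (k = -3 + 5*(1 - 2) = -3 + 5*(-1) = -3 - 5 = -8)
A(L, H) = -3 (A(L, H) = -3 + (2 - 2)² = -3 + 0² = -3 + 0 = -3)
w(p, u) = -3 + p + u (w(p, u) = (p + u) - 3 = -3 + p + u)
1/w(-325, 478) = 1/(-3 - 325 + 478) = 1/150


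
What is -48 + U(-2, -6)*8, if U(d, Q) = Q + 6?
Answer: -48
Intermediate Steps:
U(d, Q) = 6 + Q
-48 + U(-2, -6)*8 = -48 + (6 - 6)*8 = -48 + 0*8 = -48 + 0 = -48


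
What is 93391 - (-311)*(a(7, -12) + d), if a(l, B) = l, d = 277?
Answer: 181715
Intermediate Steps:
93391 - (-311)*(a(7, -12) + d) = 93391 - (-311)*(7 + 277) = 93391 - (-311)*284 = 93391 - 1*(-88324) = 93391 + 88324 = 181715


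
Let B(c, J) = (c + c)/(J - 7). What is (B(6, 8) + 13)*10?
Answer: 250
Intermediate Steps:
B(c, J) = 2*c/(-7 + J) (B(c, J) = (2*c)/(-7 + J) = 2*c/(-7 + J))
(B(6, 8) + 13)*10 = (2*6/(-7 + 8) + 13)*10 = (2*6/1 + 13)*10 = (2*6*1 + 13)*10 = (12 + 13)*10 = 25*10 = 250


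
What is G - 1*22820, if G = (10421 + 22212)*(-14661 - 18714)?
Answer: -1089149195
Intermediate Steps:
G = -1089126375 (G = 32633*(-33375) = -1089126375)
G - 1*22820 = -1089126375 - 1*22820 = -1089126375 - 22820 = -1089149195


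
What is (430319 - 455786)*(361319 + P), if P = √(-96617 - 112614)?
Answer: -9201710973 - 25467*I*√209231 ≈ -9.2017e+9 - 1.1649e+7*I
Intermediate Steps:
P = I*√209231 (P = √(-209231) = I*√209231 ≈ 457.42*I)
(430319 - 455786)*(361319 + P) = (430319 - 455786)*(361319 + I*√209231) = -25467*(361319 + I*√209231) = -9201710973 - 25467*I*√209231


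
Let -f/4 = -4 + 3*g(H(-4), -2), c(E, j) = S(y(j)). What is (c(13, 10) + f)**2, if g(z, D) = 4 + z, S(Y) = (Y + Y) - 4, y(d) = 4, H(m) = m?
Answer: 400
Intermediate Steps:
S(Y) = -4 + 2*Y (S(Y) = 2*Y - 4 = -4 + 2*Y)
c(E, j) = 4 (c(E, j) = -4 + 2*4 = -4 + 8 = 4)
f = 16 (f = -4*(-4 + 3*(4 - 4)) = -4*(-4 + 3*0) = -4*(-4 + 0) = -4*(-4) = 16)
(c(13, 10) + f)**2 = (4 + 16)**2 = 20**2 = 400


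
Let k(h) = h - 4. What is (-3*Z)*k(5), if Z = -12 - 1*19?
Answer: 93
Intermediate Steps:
Z = -31 (Z = -12 - 19 = -31)
k(h) = -4 + h
(-3*Z)*k(5) = (-3*(-31))*(-4 + 5) = 93*1 = 93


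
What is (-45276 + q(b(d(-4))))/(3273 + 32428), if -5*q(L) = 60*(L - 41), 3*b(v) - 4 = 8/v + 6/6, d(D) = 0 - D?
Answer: -44812/35701 ≈ -1.2552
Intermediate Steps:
d(D) = -D
b(v) = 5/3 + 8/(3*v) (b(v) = 4/3 + (8/v + 6/6)/3 = 4/3 + (8/v + 6*(⅙))/3 = 4/3 + (8/v + 1)/3 = 4/3 + (1 + 8/v)/3 = 4/3 + (⅓ + 8/(3*v)) = 5/3 + 8/(3*v))
q(L) = 492 - 12*L (q(L) = -12*(L - 41) = -12*(-41 + L) = -(-2460 + 60*L)/5 = 492 - 12*L)
(-45276 + q(b(d(-4))))/(3273 + 32428) = (-45276 + (492 - 4*(8 + 5*(-1*(-4)))/((-1*(-4)))))/(3273 + 32428) = (-45276 + (492 - 4*(8 + 5*4)/4))/35701 = (-45276 + (492 - 4*(8 + 20)/4))*(1/35701) = (-45276 + (492 - 4*28/4))*(1/35701) = (-45276 + (492 - 12*7/3))*(1/35701) = (-45276 + (492 - 28))*(1/35701) = (-45276 + 464)*(1/35701) = -44812*1/35701 = -44812/35701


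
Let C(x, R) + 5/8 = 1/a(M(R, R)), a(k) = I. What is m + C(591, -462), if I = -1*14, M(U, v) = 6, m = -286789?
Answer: -16060223/56 ≈ -2.8679e+5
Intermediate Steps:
I = -14
a(k) = -14
C(x, R) = -39/56 (C(x, R) = -5/8 + 1/(-14) = -5/8 - 1/14 = -39/56)
m + C(591, -462) = -286789 - 39/56 = -16060223/56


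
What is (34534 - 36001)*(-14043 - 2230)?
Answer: 23872491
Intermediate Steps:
(34534 - 36001)*(-14043 - 2230) = -1467*(-16273) = 23872491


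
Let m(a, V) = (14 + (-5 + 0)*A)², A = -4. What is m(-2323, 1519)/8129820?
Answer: 289/2032455 ≈ 0.00014219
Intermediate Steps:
m(a, V) = 1156 (m(a, V) = (14 + (-5 + 0)*(-4))² = (14 - 5*(-4))² = (14 + 20)² = 34² = 1156)
m(-2323, 1519)/8129820 = 1156/8129820 = 1156*(1/8129820) = 289/2032455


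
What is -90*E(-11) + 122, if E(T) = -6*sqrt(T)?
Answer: 122 + 540*I*sqrt(11) ≈ 122.0 + 1791.0*I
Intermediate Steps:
-90*E(-11) + 122 = -(-540)*sqrt(-11) + 122 = -(-540)*I*sqrt(11) + 122 = 540*I*sqrt(11) + 122 = 122 + 540*I*sqrt(11)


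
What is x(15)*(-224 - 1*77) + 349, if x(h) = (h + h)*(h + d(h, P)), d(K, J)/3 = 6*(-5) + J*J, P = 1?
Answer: 650509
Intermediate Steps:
d(K, J) = -90 + 3*J**2 (d(K, J) = 3*(6*(-5) + J*J) = 3*(-30 + J**2) = -90 + 3*J**2)
x(h) = 2*h*(-87 + h) (x(h) = (h + h)*(h + (-90 + 3*1**2)) = (2*h)*(h + (-90 + 3*1)) = (2*h)*(h + (-90 + 3)) = (2*h)*(h - 87) = (2*h)*(-87 + h) = 2*h*(-87 + h))
x(15)*(-224 - 1*77) + 349 = (2*15*(-87 + 15))*(-224 - 1*77) + 349 = (2*15*(-72))*(-224 - 77) + 349 = -2160*(-301) + 349 = 650160 + 349 = 650509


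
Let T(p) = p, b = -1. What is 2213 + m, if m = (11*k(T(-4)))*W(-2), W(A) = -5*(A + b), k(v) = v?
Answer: 1553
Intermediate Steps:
W(A) = 5 - 5*A (W(A) = -5*(A - 1) = -5*(-1 + A) = 5 - 5*A)
m = -660 (m = (11*(-4))*(5 - 5*(-2)) = -44*(5 + 10) = -44*15 = -660)
2213 + m = 2213 - 660 = 1553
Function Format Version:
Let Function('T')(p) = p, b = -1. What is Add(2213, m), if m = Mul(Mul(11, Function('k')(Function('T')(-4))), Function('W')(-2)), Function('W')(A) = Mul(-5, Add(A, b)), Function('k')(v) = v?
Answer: 1553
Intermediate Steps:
Function('W')(A) = Add(5, Mul(-5, A)) (Function('W')(A) = Mul(-5, Add(A, -1)) = Mul(-5, Add(-1, A)) = Add(5, Mul(-5, A)))
m = -660 (m = Mul(Mul(11, -4), Add(5, Mul(-5, -2))) = Mul(-44, Add(5, 10)) = Mul(-44, 15) = -660)
Add(2213, m) = Add(2213, -660) = 1553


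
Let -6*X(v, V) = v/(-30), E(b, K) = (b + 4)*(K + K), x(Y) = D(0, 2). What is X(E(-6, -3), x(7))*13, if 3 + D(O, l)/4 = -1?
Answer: 13/15 ≈ 0.86667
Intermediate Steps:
D(O, l) = -16 (D(O, l) = -12 + 4*(-1) = -12 - 4 = -16)
x(Y) = -16
E(b, K) = 2*K*(4 + b) (E(b, K) = (4 + b)*(2*K) = 2*K*(4 + b))
X(v, V) = v/180 (X(v, V) = -v/(6*(-30)) = -v*(-1)/(6*30) = -(-1)*v/180 = v/180)
X(E(-6, -3), x(7))*13 = ((2*(-3)*(4 - 6))/180)*13 = ((2*(-3)*(-2))/180)*13 = ((1/180)*12)*13 = (1/15)*13 = 13/15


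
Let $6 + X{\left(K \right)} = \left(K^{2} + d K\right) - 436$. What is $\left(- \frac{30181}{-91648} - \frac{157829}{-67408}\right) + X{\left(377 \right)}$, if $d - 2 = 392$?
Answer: $\frac{112060683587465}{386113024} \approx 2.9023 \cdot 10^{5}$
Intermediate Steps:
$d = 394$ ($d = 2 + 392 = 394$)
$X{\left(K \right)} = -442 + K^{2} + 394 K$ ($X{\left(K \right)} = -6 - \left(436 - K^{2} - 394 K\right) = -6 + \left(-436 + K^{2} + 394 K\right) = -442 + K^{2} + 394 K$)
$\left(- \frac{30181}{-91648} - \frac{157829}{-67408}\right) + X{\left(377 \right)} = \left(- \frac{30181}{-91648} - \frac{157829}{-67408}\right) + \left(-442 + 377^{2} + 394 \cdot 377\right) = \left(\left(-30181\right) \left(- \frac{1}{91648}\right) - - \frac{157829}{67408}\right) + \left(-442 + 142129 + 148538\right) = \left(\frac{30181}{91648} + \frac{157829}{67408}\right) + 290225 = \frac{1031197065}{386113024} + 290225 = \frac{112060683587465}{386113024}$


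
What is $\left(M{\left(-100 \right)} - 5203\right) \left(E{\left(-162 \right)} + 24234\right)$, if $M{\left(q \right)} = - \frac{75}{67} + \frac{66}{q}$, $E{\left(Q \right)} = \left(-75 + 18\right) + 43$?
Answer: $- \frac{42230018642}{335} \approx -1.2606 \cdot 10^{8}$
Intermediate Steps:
$E{\left(Q \right)} = -14$ ($E{\left(Q \right)} = -57 + 43 = -14$)
$M{\left(q \right)} = - \frac{75}{67} + \frac{66}{q}$ ($M{\left(q \right)} = \left(-75\right) \frac{1}{67} + \frac{66}{q} = - \frac{75}{67} + \frac{66}{q}$)
$\left(M{\left(-100 \right)} - 5203\right) \left(E{\left(-162 \right)} + 24234\right) = \left(\left(- \frac{75}{67} + \frac{66}{-100}\right) - 5203\right) \left(-14 + 24234\right) = \left(\left(- \frac{75}{67} + 66 \left(- \frac{1}{100}\right)\right) - 5203\right) 24220 = \left(\left(- \frac{75}{67} - \frac{33}{50}\right) - 5203\right) 24220 = \left(- \frac{5961}{3350} - 5203\right) 24220 = \left(- \frac{17436011}{3350}\right) 24220 = - \frac{42230018642}{335}$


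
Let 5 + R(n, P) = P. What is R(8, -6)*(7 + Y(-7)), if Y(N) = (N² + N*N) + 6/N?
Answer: -8019/7 ≈ -1145.6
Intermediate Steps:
R(n, P) = -5 + P
Y(N) = 2*N² + 6/N (Y(N) = (N² + N²) + 6/N = 2*N² + 6/N)
R(8, -6)*(7 + Y(-7)) = (-5 - 6)*(7 + 2*(3 + (-7)³)/(-7)) = -11*(7 + 2*(-⅐)*(3 - 343)) = -11*(7 + 2*(-⅐)*(-340)) = -11*(7 + 680/7) = -11*729/7 = -8019/7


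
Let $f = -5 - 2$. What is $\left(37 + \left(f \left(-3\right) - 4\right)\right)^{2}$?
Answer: $2916$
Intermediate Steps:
$f = -7$
$\left(37 + \left(f \left(-3\right) - 4\right)\right)^{2} = \left(37 - -17\right)^{2} = \left(37 + \left(21 - 4\right)\right)^{2} = \left(37 + 17\right)^{2} = 54^{2} = 2916$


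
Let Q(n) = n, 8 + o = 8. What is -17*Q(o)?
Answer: 0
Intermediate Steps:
o = 0 (o = -8 + 8 = 0)
-17*Q(o) = -17*0 = 0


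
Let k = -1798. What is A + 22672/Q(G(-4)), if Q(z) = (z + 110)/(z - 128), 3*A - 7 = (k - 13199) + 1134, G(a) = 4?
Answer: -1668928/57 ≈ -29279.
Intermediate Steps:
A = -13856/3 (A = 7/3 + ((-1798 - 13199) + 1134)/3 = 7/3 + (-14997 + 1134)/3 = 7/3 + (⅓)*(-13863) = 7/3 - 4621 = -13856/3 ≈ -4618.7)
Q(z) = (110 + z)/(-128 + z)
A + 22672/Q(G(-4)) = -13856/3 + 22672/(((110 + 4)/(-128 + 4))) = -13856/3 + 22672/((114/(-124))) = -13856/3 + 22672/((-1/124*114)) = -13856/3 + 22672/(-57/62) = -13856/3 + 22672*(-62/57) = -13856/3 - 1405664/57 = -1668928/57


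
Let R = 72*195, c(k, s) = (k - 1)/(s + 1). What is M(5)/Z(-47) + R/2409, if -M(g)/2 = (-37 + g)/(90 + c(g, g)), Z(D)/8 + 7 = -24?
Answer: 4930311/846362 ≈ 5.8253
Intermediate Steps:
Z(D) = -248 (Z(D) = -56 + 8*(-24) = -56 - 192 = -248)
c(k, s) = (-1 + k)/(1 + s)
R = 14040
M(g) = -2*(-37 + g)/(90 + (-1 + g)/(1 + g))
M(5)/Z(-47) + R/2409 = -2*(1 + 5)*(-37 + 5)/(89 + 91*5)/(-248) + 14040/2409 = -2*6*(-32)/(89 + 455)*(-1/248) + 14040*(1/2409) = -2*6*(-32)/544*(-1/248) + 4680/803 = -2*1/544*6*(-32)*(-1/248) + 4680/803 = (12/17)*(-1/248) + 4680/803 = -3/1054 + 4680/803 = 4930311/846362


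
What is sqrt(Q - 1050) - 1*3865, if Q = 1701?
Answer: -3865 + sqrt(651) ≈ -3839.5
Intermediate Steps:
sqrt(Q - 1050) - 1*3865 = sqrt(1701 - 1050) - 1*3865 = sqrt(651) - 3865 = -3865 + sqrt(651)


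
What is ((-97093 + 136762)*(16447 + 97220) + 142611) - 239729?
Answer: 4508959105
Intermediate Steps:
((-97093 + 136762)*(16447 + 97220) + 142611) - 239729 = (39669*113667 + 142611) - 239729 = (4509056223 + 142611) - 239729 = 4509198834 - 239729 = 4508959105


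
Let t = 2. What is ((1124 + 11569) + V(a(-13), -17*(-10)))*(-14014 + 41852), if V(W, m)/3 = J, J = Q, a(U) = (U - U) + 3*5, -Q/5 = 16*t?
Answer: 339985494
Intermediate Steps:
Q = -160 (Q = -80*2 = -5*32 = -160)
a(U) = 15 (a(U) = 0 + 15 = 15)
J = -160
V(W, m) = -480 (V(W, m) = 3*(-160) = -480)
((1124 + 11569) + V(a(-13), -17*(-10)))*(-14014 + 41852) = ((1124 + 11569) - 480)*(-14014 + 41852) = (12693 - 480)*27838 = 12213*27838 = 339985494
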